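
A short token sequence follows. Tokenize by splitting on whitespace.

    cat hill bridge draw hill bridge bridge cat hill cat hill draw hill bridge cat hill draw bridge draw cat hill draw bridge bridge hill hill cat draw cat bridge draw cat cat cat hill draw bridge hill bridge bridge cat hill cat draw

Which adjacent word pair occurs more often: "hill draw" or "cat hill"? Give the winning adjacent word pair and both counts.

"cat hill" (7 vs 4)

"hill draw": 4 occurrences
"cat hill": 7 occurrences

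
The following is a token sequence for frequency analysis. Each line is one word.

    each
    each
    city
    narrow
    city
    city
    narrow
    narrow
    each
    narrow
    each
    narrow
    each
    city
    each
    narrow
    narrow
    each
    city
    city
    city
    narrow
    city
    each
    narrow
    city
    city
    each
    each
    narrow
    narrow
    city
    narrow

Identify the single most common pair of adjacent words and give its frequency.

"each narrow", 5 times

Bigram frequencies (highest first):
  each narrow: 5
  city narrow: 4
  narrow city: 4
  city city: 4
  narrow each: 4
  each city: 3
  … (3 more, each ≤ 3)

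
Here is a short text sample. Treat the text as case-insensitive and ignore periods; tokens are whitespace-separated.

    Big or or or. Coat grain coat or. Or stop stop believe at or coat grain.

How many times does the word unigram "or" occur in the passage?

6

Scanning the 16 tokens for "or":
  position 2: or
  position 3: or
  position 4: or
  position 8: or
  position 9: or
  position 14: or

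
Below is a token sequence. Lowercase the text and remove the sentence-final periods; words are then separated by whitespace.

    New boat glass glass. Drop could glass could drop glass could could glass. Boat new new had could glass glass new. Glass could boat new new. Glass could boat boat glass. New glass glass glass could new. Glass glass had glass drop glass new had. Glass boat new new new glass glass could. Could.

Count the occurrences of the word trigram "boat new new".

3

Scanning the 52 overlapping trigram windows for "boat new new":
  position 14–16: boat new new
  position 24–26: boat new new
  position 47–49: boat new new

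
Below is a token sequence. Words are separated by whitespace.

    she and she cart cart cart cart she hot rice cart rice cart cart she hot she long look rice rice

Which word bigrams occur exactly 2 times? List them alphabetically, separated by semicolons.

cart she; rice cart; she hot

Bigram counts meeting the condition (exactly 2 times):
  cart she: 2
  rice cart: 2
  she hot: 2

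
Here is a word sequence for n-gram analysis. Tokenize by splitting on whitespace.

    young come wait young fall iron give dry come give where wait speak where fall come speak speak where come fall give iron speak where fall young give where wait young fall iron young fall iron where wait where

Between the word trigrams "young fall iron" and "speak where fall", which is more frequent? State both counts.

"young fall iron" (3 vs 2)

"young fall iron": 3 occurrences
"speak where fall": 2 occurrences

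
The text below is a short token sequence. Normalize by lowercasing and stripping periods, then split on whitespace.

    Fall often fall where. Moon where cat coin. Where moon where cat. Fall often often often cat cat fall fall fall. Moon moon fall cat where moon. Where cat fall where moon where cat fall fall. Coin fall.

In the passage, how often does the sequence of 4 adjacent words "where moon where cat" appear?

4

Scanning the 35 overlapping 4-gram windows for "where moon where cat":
  position 4–7: where moon where cat
  position 9–12: where moon where cat
  position 26–29: where moon where cat
  position 31–34: where moon where cat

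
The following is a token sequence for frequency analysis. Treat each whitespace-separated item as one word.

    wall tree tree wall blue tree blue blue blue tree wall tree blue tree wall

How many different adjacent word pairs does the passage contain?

15 tokens → 14 bigram windows in total.
Repeated bigrams (each contributes count−1 duplicates):
  blue tree: 3
  tree wall: 3
  blue blue: 2
  tree blue: 2
  wall tree: 2
7 duplicate windows → 14 − 7 = 7 distinct.

7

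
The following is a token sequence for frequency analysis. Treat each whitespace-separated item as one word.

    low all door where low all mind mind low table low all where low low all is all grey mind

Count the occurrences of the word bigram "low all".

4

Scanning the 19 overlapping bigram windows for "low all":
  position 1–2: low all
  position 5–6: low all
  position 11–12: low all
  position 15–16: low all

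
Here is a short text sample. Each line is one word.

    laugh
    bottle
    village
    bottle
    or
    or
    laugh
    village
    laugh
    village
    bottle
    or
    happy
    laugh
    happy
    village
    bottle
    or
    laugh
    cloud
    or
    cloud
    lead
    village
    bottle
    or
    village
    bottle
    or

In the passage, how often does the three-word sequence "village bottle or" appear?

5

Scanning the 27 overlapping trigram windows for "village bottle or":
  position 3–5: village bottle or
  position 10–12: village bottle or
  position 16–18: village bottle or
  position 24–26: village bottle or
  position 27–29: village bottle or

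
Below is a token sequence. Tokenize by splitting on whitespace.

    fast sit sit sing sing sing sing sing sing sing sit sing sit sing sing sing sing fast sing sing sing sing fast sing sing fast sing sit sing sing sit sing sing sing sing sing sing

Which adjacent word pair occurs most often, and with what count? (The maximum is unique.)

"sing sing", 19 times

Bigram frequencies (highest first):
  sing sing: 19
  sit sing: 5
  sing sit: 4
  sing fast: 3
  fast sing: 3
  fast sit: 1
  … (1 more, each ≤ 1)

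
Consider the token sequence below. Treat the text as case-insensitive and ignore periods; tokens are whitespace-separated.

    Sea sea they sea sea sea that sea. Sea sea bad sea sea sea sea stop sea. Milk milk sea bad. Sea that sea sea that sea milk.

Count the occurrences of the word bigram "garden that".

Scanning the 27 overlapping bigram windows for "garden that":
  (none found)

0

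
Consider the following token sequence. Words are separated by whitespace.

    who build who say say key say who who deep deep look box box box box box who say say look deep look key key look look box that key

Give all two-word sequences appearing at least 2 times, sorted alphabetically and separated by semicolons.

Bigram counts meeting the condition (at least 2 times):
  box box: 4
  deep look: 2
  look box: 2
  say say: 2
  who say: 2

box box; deep look; look box; say say; who say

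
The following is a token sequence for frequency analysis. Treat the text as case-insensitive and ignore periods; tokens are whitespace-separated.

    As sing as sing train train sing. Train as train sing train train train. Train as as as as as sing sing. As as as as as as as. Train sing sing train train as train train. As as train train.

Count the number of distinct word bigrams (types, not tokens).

9

41 tokens → 40 bigram windows in total.
Repeated bigrams (each contributes count−1 duplicates):
  as as: 11
  train train: 7
  as train: 4
  sing train: 4
  train as: 4
  as sing: 3
  train sing: 3
  sing as: 2
  … (1 more repeated)
31 duplicate windows → 40 − 31 = 9 distinct.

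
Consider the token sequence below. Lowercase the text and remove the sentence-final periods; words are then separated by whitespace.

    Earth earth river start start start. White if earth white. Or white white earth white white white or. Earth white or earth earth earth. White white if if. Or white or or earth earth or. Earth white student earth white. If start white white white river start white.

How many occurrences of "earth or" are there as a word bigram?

Scanning the 47 overlapping bigram windows for "earth or":
  position 34–35: earth or

1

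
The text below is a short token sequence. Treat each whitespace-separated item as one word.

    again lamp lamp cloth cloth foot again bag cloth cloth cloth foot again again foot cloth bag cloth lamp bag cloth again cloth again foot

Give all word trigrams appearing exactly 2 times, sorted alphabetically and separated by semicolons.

Trigram counts meeting the condition (exactly 2 times):
  cloth cloth foot: 2
  cloth foot again: 2

cloth cloth foot; cloth foot again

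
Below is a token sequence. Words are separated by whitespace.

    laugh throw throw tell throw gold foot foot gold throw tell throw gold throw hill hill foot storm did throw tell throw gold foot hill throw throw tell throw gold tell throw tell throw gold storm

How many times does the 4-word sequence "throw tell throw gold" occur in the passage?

5

Scanning the 33 overlapping 4-gram windows for "throw tell throw gold":
  position 3–6: throw tell throw gold
  position 10–13: throw tell throw gold
  position 20–23: throw tell throw gold
  position 27–30: throw tell throw gold
  position 32–35: throw tell throw gold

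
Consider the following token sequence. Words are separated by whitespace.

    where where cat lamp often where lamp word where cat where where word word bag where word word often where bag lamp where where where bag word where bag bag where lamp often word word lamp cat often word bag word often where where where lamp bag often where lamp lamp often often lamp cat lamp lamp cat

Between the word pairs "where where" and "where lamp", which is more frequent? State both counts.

"where where": 6 occurrences
"where lamp": 4 occurrences

"where where" (6 vs 4)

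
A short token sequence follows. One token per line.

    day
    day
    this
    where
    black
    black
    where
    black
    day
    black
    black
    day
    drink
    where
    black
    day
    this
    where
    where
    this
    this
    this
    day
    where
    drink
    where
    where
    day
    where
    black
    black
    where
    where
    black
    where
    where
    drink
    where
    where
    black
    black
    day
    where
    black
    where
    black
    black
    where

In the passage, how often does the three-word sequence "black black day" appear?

Scanning the 46 overlapping trigram windows for "black black day":
  position 10–12: black black day
  position 40–42: black black day

2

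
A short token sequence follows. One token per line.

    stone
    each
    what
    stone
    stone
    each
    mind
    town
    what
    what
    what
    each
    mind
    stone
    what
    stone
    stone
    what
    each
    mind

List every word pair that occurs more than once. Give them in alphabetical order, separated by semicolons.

Bigram counts meeting the condition (more than once):
  each mind: 3
  stone each: 2
  stone stone: 2
  stone what: 2
  what each: 2
  what stone: 2
  what what: 2

each mind; stone each; stone stone; stone what; what each; what stone; what what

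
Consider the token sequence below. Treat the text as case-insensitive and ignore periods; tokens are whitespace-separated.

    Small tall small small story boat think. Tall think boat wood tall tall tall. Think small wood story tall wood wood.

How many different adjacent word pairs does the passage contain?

18

21 tokens → 20 bigram windows in total.
Repeated bigrams (each contributes count−1 duplicates):
  tall tall: 2
  tall think: 2
2 duplicate windows → 20 − 2 = 18 distinct.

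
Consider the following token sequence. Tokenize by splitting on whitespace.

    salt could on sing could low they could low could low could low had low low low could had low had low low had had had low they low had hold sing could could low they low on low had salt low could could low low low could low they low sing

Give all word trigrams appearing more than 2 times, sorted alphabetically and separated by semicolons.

could low they; low could low; low they low

Trigram counts meeting the condition (more than 2 times):
  could low they: 3
  low could low: 3
  low they low: 3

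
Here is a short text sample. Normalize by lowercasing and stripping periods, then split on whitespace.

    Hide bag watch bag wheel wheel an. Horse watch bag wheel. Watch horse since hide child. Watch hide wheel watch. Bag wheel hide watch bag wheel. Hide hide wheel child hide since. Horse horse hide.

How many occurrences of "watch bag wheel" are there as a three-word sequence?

4

Scanning the 33 overlapping trigram windows for "watch bag wheel":
  position 3–5: watch bag wheel
  position 9–11: watch bag wheel
  position 20–22: watch bag wheel
  position 24–26: watch bag wheel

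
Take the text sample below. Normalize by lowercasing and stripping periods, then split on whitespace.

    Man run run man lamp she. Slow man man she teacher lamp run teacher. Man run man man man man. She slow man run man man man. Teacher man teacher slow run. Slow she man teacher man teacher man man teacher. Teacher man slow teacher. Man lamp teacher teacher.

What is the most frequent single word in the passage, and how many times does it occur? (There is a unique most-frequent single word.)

Unigram frequencies (highest first):
  man: 20
  teacher: 11
  run: 6
  slow: 5
  she: 4
  lamp: 3

"man", 20 times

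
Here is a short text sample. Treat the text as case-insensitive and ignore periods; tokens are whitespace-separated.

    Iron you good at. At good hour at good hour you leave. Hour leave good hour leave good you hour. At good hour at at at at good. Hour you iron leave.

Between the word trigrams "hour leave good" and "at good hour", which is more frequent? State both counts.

"hour leave good": 2 occurrences
"at good hour": 4 occurrences

"at good hour" (4 vs 2)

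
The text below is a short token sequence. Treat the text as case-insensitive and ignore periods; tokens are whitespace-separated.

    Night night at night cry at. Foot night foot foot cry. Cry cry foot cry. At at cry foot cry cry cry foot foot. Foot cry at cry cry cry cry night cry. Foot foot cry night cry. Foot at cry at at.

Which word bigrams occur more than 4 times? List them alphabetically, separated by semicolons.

Bigram counts meeting the condition (more than 4 times):
  cry cry: 7
  cry foot: 5
  foot cry: 5

cry cry; cry foot; foot cry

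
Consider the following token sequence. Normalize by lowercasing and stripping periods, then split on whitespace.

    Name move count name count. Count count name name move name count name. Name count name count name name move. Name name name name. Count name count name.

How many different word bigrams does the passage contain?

7

28 tokens → 27 bigram windows in total.
Repeated bigrams (each contributes count−1 duplicates):
  count name: 7
  name count: 6
  name name: 6
  name move: 3
  count count: 2
  move name: 2
20 duplicate windows → 27 − 20 = 7 distinct.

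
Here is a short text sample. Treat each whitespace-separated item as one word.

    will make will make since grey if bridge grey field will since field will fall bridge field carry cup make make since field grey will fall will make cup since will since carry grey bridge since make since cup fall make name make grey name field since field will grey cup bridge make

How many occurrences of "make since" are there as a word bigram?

Scanning the 52 overlapping bigram windows for "make since":
  position 4–5: make since
  position 21–22: make since
  position 37–38: make since

3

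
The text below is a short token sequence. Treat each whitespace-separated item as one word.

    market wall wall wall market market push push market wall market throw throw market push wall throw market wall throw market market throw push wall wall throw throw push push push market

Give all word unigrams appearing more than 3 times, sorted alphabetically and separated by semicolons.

market; push; throw; wall

Unigram counts meeting the condition (more than 3 times):
  market: 10
  push: 7
  throw: 7
  wall: 8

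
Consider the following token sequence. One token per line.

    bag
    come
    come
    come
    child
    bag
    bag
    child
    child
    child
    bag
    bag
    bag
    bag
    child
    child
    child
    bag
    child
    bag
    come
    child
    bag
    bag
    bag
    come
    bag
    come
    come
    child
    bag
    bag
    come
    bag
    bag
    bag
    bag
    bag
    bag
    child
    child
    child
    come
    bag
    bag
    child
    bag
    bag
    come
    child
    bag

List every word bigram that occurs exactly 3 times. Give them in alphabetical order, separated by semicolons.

Bigram counts meeting the condition (exactly 3 times):
  come bag: 3
  come come: 3

come bag; come come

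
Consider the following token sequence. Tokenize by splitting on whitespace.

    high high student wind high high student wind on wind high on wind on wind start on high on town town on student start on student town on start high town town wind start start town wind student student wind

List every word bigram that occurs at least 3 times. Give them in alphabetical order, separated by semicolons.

on wind; student wind

Bigram counts meeting the condition (at least 3 times):
  on wind: 3
  student wind: 3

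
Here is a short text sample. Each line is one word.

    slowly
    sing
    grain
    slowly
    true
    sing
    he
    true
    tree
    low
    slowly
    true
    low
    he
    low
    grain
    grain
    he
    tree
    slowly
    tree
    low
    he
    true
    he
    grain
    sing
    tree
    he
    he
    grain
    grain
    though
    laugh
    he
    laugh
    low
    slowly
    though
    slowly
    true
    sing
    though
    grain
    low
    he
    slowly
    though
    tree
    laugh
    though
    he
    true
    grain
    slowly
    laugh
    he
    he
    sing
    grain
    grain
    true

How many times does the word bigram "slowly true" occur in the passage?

Scanning the 61 overlapping bigram windows for "slowly true":
  position 4–5: slowly true
  position 11–12: slowly true
  position 40–41: slowly true

3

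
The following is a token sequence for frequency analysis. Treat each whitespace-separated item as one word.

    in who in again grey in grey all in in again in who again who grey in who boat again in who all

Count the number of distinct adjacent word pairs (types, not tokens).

23 tokens → 22 bigram windows in total.
Repeated bigrams (each contributes count−1 duplicates):
  in who: 4
  again in: 2
  grey in: 2
  in again: 2
6 duplicate windows → 22 − 6 = 16 distinct.

16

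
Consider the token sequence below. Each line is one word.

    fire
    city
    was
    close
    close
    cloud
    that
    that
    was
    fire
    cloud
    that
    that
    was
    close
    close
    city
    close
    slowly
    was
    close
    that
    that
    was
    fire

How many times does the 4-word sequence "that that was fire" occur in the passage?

2

Scanning the 22 overlapping 4-gram windows for "that that was fire":
  position 7–10: that that was fire
  position 22–25: that that was fire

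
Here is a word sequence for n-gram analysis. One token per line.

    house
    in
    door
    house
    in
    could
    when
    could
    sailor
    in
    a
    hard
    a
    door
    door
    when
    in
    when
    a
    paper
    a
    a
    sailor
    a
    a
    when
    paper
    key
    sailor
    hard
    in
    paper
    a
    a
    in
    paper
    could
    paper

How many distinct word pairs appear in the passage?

32

38 tokens → 37 bigram windows in total.
Repeated bigrams (each contributes count−1 duplicates):
  a a: 3
  house in: 2
  in paper: 2
  paper a: 2
5 duplicate windows → 37 − 5 = 32 distinct.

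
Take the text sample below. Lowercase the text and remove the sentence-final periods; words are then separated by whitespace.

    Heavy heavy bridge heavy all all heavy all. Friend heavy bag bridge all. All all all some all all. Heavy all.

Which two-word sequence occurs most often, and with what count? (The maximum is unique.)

Bigram frequencies (highest first):
  all all: 5
  heavy all: 3
  all heavy: 2
  heavy heavy: 1
  heavy bridge: 1
  bridge heavy: 1
  … (7 more, each ≤ 1)

"all all", 5 times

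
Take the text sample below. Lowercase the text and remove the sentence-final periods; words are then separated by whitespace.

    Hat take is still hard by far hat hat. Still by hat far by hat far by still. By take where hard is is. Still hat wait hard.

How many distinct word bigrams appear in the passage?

28 tokens → 27 bigram windows in total.
Repeated bigrams (each contributes count−1 duplicates):
  by hat: 2
  far by: 2
  hat far: 2
  is still: 2
  still by: 2
5 duplicate windows → 27 − 5 = 22 distinct.

22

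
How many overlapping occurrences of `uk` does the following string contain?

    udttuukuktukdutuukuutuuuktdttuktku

Sliding a length-2 window over the 34 characters (33 positions):
  position 6–7: uk
  position 8–9: uk
  position 11–12: uk
  position 17–18: uk
  position 24–25: uk
  position 30–31: uk

6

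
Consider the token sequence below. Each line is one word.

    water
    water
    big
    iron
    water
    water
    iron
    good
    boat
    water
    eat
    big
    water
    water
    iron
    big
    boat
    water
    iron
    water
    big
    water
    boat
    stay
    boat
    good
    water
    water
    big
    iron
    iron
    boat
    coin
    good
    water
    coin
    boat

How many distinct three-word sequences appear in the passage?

32

37 tokens → 35 trigram windows in total.
Repeated trigrams (each contributes count−1 duplicates):
  water big iron: 2
  water water big: 2
  water water iron: 2
3 duplicate windows → 35 − 3 = 32 distinct.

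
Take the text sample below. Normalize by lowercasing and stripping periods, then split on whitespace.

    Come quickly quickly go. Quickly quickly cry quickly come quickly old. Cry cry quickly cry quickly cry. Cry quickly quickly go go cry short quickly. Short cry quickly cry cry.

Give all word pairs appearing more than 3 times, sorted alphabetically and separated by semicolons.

Bigram counts meeting the condition (more than 3 times):
  cry quickly: 5
  quickly cry: 4

cry quickly; quickly cry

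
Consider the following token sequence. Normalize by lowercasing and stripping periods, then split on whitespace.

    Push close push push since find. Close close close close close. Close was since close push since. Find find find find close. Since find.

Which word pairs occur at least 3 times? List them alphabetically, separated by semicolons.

Bigram counts meeting the condition (at least 3 times):
  close close: 5
  find find: 3
  since find: 3

close close; find find; since find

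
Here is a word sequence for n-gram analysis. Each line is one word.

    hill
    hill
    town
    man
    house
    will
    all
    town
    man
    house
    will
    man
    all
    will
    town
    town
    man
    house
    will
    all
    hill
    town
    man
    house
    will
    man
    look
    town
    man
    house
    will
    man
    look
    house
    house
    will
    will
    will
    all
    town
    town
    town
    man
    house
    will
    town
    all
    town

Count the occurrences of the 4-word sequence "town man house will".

Scanning the 45 overlapping 4-gram windows for "town man house will":
  position 3–6: town man house will
  position 8–11: town man house will
  position 16–19: town man house will
  position 22–25: town man house will
  position 28–31: town man house will
  position 42–45: town man house will

6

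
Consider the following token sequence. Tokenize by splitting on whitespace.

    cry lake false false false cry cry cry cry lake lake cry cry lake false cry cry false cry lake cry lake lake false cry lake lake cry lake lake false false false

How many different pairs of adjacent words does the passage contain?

8

33 tokens → 32 bigram windows in total.
Repeated bigrams (each contributes count−1 duplicates):
  cry lake: 7
  cry cry: 5
  false cry: 4
  false false: 4
  lake false: 4
  lake lake: 4
  lake cry: 3
24 duplicate windows → 32 − 24 = 8 distinct.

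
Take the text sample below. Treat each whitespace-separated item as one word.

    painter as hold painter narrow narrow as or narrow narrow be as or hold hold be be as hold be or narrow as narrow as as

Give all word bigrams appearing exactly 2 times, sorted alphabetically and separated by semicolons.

Bigram counts meeting the condition (exactly 2 times):
  as hold: 2
  as or: 2
  be as: 2
  hold be: 2
  narrow narrow: 2
  or narrow: 2

as hold; as or; be as; hold be; narrow narrow; or narrow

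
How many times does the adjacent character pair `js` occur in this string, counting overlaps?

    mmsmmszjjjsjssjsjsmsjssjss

Sliding a length-2 window over the 26 characters (25 positions):
  position 10–11: js
  position 12–13: js
  position 15–16: js
  position 17–18: js
  position 21–22: js
  position 24–25: js

6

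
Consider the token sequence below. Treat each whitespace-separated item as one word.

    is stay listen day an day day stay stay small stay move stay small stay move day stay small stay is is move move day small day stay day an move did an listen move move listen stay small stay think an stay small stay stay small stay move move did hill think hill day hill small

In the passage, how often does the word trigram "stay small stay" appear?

Scanning the 55 overlapping trigram windows for "stay small stay":
  position 9–11: stay small stay
  position 13–15: stay small stay
  position 18–20: stay small stay
  position 38–40: stay small stay
  position 43–45: stay small stay
  position 46–48: stay small stay

6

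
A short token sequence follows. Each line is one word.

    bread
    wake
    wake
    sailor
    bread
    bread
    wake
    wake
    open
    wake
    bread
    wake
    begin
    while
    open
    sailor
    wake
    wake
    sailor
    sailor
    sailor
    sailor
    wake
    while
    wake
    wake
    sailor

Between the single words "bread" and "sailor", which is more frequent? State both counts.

"bread": 4 occurrences
"sailor": 7 occurrences

"sailor" (7 vs 4)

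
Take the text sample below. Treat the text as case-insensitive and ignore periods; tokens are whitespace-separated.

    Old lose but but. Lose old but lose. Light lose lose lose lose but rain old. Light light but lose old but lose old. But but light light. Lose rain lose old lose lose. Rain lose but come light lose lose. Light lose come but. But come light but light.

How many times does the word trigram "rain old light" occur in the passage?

Scanning the 48 overlapping trigram windows for "rain old light":
  position 15–17: rain old light

1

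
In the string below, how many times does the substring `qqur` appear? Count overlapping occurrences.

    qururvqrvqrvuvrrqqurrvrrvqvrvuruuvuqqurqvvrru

2

Sliding a length-4 window over the 45 characters (42 positions):
  position 17–20: qqur
  position 36–39: qqur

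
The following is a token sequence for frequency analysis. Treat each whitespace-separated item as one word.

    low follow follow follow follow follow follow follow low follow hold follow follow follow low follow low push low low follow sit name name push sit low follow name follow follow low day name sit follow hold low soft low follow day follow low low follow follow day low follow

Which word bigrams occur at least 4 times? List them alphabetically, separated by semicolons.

follow follow; follow low; low follow

Bigram counts meeting the condition (at least 4 times):
  follow follow: 10
  follow low: 5
  low follow: 8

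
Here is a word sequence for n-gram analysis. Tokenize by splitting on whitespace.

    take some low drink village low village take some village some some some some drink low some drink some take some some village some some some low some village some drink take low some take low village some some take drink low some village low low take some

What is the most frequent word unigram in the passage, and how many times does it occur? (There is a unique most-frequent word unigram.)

"some", 20 times

Unigram frequencies (highest first):
  some: 20
  low: 9
  take: 7
  village: 7
  drink: 5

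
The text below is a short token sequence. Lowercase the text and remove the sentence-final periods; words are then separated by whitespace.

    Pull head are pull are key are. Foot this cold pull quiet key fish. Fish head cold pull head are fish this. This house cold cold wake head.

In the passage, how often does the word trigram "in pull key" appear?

Scanning the 26 overlapping trigram windows for "in pull key":
  (none found)

0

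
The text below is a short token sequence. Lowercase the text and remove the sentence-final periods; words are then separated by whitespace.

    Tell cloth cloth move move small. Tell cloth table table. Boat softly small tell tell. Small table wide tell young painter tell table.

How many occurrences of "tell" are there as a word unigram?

6

Scanning the 23 tokens for "tell":
  position 1: tell
  position 7: tell
  position 14: tell
  position 15: tell
  position 19: tell
  position 22: tell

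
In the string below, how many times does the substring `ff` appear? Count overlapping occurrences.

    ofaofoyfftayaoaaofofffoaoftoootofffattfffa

Sliding a length-2 window over the 42 characters (41 positions):
  position 8–9: ff
  position 20–21: ff
  position 21–22: ff
  position 33–34: ff
  position 34–35: ff
  position 39–40: ff
  position 40–41: ff

7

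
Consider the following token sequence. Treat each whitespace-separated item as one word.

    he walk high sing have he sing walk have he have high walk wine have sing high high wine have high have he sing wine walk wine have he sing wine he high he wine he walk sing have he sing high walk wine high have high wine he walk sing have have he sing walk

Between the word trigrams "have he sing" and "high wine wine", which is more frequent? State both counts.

"have he sing" (5 vs 0)

"have he sing": 5 occurrences
"high wine wine": 0 occurrences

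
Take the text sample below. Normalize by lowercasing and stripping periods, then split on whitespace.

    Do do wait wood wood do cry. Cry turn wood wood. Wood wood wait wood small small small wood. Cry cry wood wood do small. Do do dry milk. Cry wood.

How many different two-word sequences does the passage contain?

31 tokens → 30 bigram windows in total.
Repeated bigrams (each contributes count−1 duplicates):
  wood wood: 5
  cry cry: 2
  cry wood: 2
  do do: 2
  small small: 2
  wait wood: 2
  wood do: 2
10 duplicate windows → 30 − 10 = 20 distinct.

20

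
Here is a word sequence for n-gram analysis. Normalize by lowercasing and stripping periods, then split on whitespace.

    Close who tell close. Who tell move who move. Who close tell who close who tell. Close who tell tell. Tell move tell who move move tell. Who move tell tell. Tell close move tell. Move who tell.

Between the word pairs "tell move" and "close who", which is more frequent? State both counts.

"tell move": 3 occurrences
"close who": 4 occurrences

"close who" (4 vs 3)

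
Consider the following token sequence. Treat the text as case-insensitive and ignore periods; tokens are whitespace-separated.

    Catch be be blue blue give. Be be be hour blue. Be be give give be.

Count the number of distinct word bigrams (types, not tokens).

16 tokens → 15 bigram windows in total.
Repeated bigrams (each contributes count−1 duplicates):
  be be: 4
  give be: 2
4 duplicate windows → 15 − 4 = 11 distinct.

11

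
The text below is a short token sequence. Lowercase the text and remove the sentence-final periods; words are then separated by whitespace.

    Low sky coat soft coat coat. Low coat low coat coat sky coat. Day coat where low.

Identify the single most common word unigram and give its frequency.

Unigram frequencies (highest first):
  coat: 8
  low: 4
  sky: 2
  soft: 1
  day: 1
  where: 1

"coat", 8 times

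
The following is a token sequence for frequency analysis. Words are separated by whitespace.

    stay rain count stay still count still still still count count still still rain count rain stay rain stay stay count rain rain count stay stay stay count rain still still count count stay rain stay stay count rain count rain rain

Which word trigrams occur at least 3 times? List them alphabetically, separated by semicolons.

Trigram counts meeting the condition (at least 3 times):
  stay count rain: 3
  stay stay count: 3

stay count rain; stay stay count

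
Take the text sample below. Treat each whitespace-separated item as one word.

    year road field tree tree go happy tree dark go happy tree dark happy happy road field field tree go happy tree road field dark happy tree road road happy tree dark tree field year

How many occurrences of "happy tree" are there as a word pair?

Scanning the 34 overlapping bigram windows for "happy tree":
  position 7–8: happy tree
  position 11–12: happy tree
  position 21–22: happy tree
  position 26–27: happy tree
  position 30–31: happy tree

5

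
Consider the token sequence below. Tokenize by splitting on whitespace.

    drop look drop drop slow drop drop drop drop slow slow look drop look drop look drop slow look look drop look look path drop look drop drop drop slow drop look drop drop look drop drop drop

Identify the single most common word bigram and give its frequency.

Bigram frequencies (highest first):
  drop drop: 9
  look drop: 8
  drop look: 7
  drop slow: 4
  slow drop: 2
  slow look: 2
  … (4 more, each ≤ 2)

"drop drop", 9 times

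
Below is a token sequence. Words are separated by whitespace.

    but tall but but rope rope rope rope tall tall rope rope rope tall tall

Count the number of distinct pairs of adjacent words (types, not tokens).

8

15 tokens → 14 bigram windows in total.
Repeated bigrams (each contributes count−1 duplicates):
  rope rope: 5
  rope tall: 2
  tall tall: 2
6 duplicate windows → 14 − 6 = 8 distinct.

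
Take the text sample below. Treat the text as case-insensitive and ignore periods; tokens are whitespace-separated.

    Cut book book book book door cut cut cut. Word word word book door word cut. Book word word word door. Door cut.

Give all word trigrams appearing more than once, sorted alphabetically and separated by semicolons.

book book book; word word word

Trigram counts meeting the condition (more than once):
  book book book: 2
  word word word: 2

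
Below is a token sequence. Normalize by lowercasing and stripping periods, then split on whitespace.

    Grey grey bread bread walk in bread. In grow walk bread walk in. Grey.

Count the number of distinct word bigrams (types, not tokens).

14 tokens → 13 bigram windows in total.
Repeated bigrams (each contributes count−1 duplicates):
  bread walk: 2
  walk in: 2
2 duplicate windows → 13 − 2 = 11 distinct.

11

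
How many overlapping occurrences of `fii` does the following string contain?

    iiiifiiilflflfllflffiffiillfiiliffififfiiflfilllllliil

4

Sliding a length-3 window over the 54 characters (52 positions):
  position 5–7: fii
  position 23–25: fii
  position 28–30: fii
  position 39–41: fii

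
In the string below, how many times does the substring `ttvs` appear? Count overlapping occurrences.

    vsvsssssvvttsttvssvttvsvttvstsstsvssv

Sliding a length-4 window over the 37 characters (34 positions):
  position 14–17: ttvs
  position 20–23: ttvs
  position 25–28: ttvs

3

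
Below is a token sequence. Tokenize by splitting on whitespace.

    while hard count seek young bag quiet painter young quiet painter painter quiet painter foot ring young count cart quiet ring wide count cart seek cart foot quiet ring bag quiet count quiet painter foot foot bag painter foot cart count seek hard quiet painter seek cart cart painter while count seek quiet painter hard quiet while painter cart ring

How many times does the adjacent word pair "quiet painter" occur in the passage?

Scanning the 59 overlapping bigram windows for "quiet painter":
  position 7–8: quiet painter
  position 10–11: quiet painter
  position 13–14: quiet painter
  position 33–34: quiet painter
  position 44–45: quiet painter
  position 53–54: quiet painter

6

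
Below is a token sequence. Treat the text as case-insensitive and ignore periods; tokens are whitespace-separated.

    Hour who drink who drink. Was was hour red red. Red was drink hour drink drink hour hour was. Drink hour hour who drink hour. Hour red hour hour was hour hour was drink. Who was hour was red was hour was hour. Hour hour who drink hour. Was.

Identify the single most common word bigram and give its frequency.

Bigram frequencies (highest first):
  hour hour: 7
  hour was: 6
  was hour: 5
  drink hour: 5
  who drink: 4
  hour who: 3
  … (12 more, each ≤ 3)

"hour hour", 7 times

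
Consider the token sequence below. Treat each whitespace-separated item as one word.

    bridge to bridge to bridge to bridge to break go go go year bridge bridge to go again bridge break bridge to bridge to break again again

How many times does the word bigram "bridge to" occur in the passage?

Scanning the 26 overlapping bigram windows for "bridge to":
  position 1–2: bridge to
  position 3–4: bridge to
  position 5–6: bridge to
  position 7–8: bridge to
  position 15–16: bridge to
  position 21–22: bridge to
  position 23–24: bridge to

7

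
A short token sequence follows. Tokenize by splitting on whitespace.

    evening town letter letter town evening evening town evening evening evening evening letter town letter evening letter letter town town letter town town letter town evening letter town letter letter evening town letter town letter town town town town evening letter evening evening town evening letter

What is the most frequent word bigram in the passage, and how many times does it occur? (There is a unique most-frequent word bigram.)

Bigram frequencies (highest first):
  letter town: 8
  town letter: 7
  town evening: 5
  evening evening: 5
  evening letter: 5
  town town: 5
  … (3 more, each ≤ 4)

"letter town", 8 times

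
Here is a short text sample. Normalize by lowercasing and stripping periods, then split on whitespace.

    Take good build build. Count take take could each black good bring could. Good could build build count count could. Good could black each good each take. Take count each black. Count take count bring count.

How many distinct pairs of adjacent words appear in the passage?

36 tokens → 35 bigram windows in total.
Repeated bigrams (each contributes count−1 duplicates):
  build build: 2
  build count: 2
  could good: 2
  count take: 2
  each black: 2
  good could: 2
  take count: 2
  take take: 2
8 duplicate windows → 35 − 8 = 27 distinct.

27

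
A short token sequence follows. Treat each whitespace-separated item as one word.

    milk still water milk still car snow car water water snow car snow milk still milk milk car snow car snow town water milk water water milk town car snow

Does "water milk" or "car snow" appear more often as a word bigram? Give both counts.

"water milk": 3 occurrences
"car snow": 5 occurrences

"car snow" (5 vs 3)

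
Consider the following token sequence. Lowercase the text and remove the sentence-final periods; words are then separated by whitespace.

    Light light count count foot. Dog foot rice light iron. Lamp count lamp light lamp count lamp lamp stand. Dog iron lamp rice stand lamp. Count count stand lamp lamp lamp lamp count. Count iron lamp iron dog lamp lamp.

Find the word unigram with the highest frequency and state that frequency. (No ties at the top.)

Unigram frequencies (highest first):
  lamp: 14
  count: 8
  light: 4
  iron: 4
  dog: 3
  stand: 3
  … (2 more, each ≤ 2)

"lamp", 14 times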